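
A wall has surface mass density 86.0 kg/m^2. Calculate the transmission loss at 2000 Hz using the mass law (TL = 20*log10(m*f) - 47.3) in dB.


Given values:
  m = 86.0 kg/m^2, f = 2000 Hz
Formula: TL = 20 * log10(m * f) - 47.3
Compute m * f = 86.0 * 2000 = 172000.0
Compute log10(172000.0) = 5.235528
Compute 20 * 5.235528 = 104.7106
TL = 104.7106 - 47.3 = 57.41

57.41 dB


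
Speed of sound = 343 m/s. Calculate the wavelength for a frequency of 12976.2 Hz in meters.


Given values:
  c = 343 m/s, f = 12976.2 Hz
Formula: lambda = c / f
lambda = 343 / 12976.2
lambda = 0.0264

0.0264 m


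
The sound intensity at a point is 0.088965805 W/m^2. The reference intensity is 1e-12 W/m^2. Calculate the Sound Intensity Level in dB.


Given values:
  I = 0.088965805 W/m^2
  I_ref = 1e-12 W/m^2
Formula: SIL = 10 * log10(I / I_ref)
Compute ratio: I / I_ref = 88965805000
Compute log10: log10(88965805000) = 10.949223
Multiply: SIL = 10 * 10.949223 = 109.49

109.49 dB


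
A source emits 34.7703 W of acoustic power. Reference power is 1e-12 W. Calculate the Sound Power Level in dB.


Given values:
  W = 34.7703 W
  W_ref = 1e-12 W
Formula: SWL = 10 * log10(W / W_ref)
Compute ratio: W / W_ref = 34770300000000
Compute log10: log10(34770300000000) = 13.541208
Multiply: SWL = 10 * 13.541208 = 135.41

135.41 dB


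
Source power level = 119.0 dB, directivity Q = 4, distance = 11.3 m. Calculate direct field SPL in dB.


Given values:
  Lw = 119.0 dB, Q = 4, r = 11.3 m
Formula: SPL = Lw + 10 * log10(Q / (4 * pi * r^2))
Compute 4 * pi * r^2 = 4 * pi * 11.3^2 = 1604.5999
Compute Q / denom = 4 / 1604.5999 = 0.00249283
Compute 10 * log10(0.00249283) = -26.0331
SPL = 119.0 + (-26.0331) = 92.97

92.97 dB


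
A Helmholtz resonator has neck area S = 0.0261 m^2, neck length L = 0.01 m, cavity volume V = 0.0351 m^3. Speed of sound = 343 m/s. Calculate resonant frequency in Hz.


Given values:
  S = 0.0261 m^2, L = 0.01 m, V = 0.0351 m^3, c = 343 m/s
Formula: f = (c / (2*pi)) * sqrt(S / (V * L))
Compute V * L = 0.0351 * 0.01 = 0.000351
Compute S / (V * L) = 0.0261 / 0.000351 = 74.359
Compute sqrt(74.359) = 8.623166
Compute c / (2*pi) = 343 / 6.283185 = 54.590148
f = 54.590148 * 8.623166 = 470.74

470.74 Hz


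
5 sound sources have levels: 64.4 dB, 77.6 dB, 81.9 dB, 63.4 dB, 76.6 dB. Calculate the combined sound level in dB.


Formula: L_total = 10 * log10( sum(10^(Li/10)) )
  Source 1: 10^(64.4/10) = 2754228.7033
  Source 2: 10^(77.6/10) = 57543993.7337
  Source 3: 10^(81.9/10) = 154881661.8912
  Source 4: 10^(63.4/10) = 2187761.6239
  Source 5: 10^(76.6/10) = 45708818.9615
Sum of linear values = 263076464.9136
L_total = 10 * log10(263076464.9136) = 84.2

84.2 dB


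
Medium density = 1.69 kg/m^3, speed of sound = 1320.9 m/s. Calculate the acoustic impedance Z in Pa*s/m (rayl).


Given values:
  rho = 1.69 kg/m^3
  c = 1320.9 m/s
Formula: Z = rho * c
Z = 1.69 * 1320.9
Z = 2232.32

2232.32 rayl


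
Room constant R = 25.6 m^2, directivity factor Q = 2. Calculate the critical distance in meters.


Given values:
  R = 25.6 m^2, Q = 2
Formula: d_c = 0.141 * sqrt(Q * R)
Compute Q * R = 2 * 25.6 = 51.2
Compute sqrt(51.2) = 7.1554
d_c = 0.141 * 7.1554 = 1.009

1.009 m


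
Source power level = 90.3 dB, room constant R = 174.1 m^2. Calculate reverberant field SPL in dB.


Given values:
  Lw = 90.3 dB, R = 174.1 m^2
Formula: SPL = Lw + 10 * log10(4 / R)
Compute 4 / R = 4 / 174.1 = 0.022975
Compute 10 * log10(0.022975) = -16.3874
SPL = 90.3 + (-16.3874) = 73.91

73.91 dB


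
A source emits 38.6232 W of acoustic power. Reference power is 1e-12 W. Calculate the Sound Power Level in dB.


Given values:
  W = 38.6232 W
  W_ref = 1e-12 W
Formula: SWL = 10 * log10(W / W_ref)
Compute ratio: W / W_ref = 38623200000000
Compute log10: log10(38623200000000) = 13.586848
Multiply: SWL = 10 * 13.586848 = 135.87

135.87 dB


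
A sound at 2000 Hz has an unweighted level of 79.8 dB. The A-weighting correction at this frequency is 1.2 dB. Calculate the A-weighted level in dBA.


Given values:
  SPL = 79.8 dB
  A-weighting at 2000 Hz = 1.2 dB
Formula: L_A = SPL + A_weight
L_A = 79.8 + (1.2)
L_A = 81.0

81.0 dBA


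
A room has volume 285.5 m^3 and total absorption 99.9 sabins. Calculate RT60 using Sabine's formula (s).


Given values:
  V = 285.5 m^3
  A = 99.9 sabins
Formula: RT60 = 0.161 * V / A
Numerator: 0.161 * 285.5 = 45.9655
RT60 = 45.9655 / 99.9 = 0.46

0.46 s


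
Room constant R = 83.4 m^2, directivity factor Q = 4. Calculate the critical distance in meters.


Given values:
  R = 83.4 m^2, Q = 4
Formula: d_c = 0.141 * sqrt(Q * R)
Compute Q * R = 4 * 83.4 = 333.6
Compute sqrt(333.6) = 18.2647
d_c = 0.141 * 18.2647 = 2.575

2.575 m


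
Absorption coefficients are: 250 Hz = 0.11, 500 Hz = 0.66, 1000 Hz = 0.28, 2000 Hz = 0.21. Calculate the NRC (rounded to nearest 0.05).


Given values:
  a_250 = 0.11, a_500 = 0.66
  a_1000 = 0.28, a_2000 = 0.21
Formula: NRC = (a250 + a500 + a1000 + a2000) / 4
Sum = 0.11 + 0.66 + 0.28 + 0.21 = 1.26
NRC = 1.26 / 4 = 0.315
Rounded to nearest 0.05: 0.3

0.3


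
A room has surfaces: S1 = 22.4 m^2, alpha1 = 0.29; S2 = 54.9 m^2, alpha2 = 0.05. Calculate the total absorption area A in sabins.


Given surfaces:
  Surface 1: 22.4 * 0.29 = 6.496
  Surface 2: 54.9 * 0.05 = 2.745
Formula: A = sum(Si * alpha_i)
A = 6.496 + 2.745
A = 9.24

9.24 sabins


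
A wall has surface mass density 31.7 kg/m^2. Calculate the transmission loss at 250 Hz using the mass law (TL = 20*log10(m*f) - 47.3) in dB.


Given values:
  m = 31.7 kg/m^2, f = 250 Hz
Formula: TL = 20 * log10(m * f) - 47.3
Compute m * f = 31.7 * 250 = 7925.0
Compute log10(7925.0) = 3.898999
Compute 20 * 3.898999 = 77.98
TL = 77.98 - 47.3 = 30.68

30.68 dB


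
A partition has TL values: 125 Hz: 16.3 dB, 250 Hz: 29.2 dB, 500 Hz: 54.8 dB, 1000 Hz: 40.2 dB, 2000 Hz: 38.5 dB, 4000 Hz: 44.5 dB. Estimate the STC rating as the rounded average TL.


Given TL values at each frequency:
  125 Hz: 16.3 dB
  250 Hz: 29.2 dB
  500 Hz: 54.8 dB
  1000 Hz: 40.2 dB
  2000 Hz: 38.5 dB
  4000 Hz: 44.5 dB
Formula: STC ~ round(average of TL values)
Sum = 16.3 + 29.2 + 54.8 + 40.2 + 38.5 + 44.5 = 223.5
Average = 223.5 / 6 = 37.25
Rounded: 37

37


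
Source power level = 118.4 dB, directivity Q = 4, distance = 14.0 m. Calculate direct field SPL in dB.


Given values:
  Lw = 118.4 dB, Q = 4, r = 14.0 m
Formula: SPL = Lw + 10 * log10(Q / (4 * pi * r^2))
Compute 4 * pi * r^2 = 4 * pi * 14.0^2 = 2463.0086
Compute Q / denom = 4 / 2463.0086 = 0.00162403
Compute 10 * log10(0.00162403) = -27.8941
SPL = 118.4 + (-27.8941) = 90.51

90.51 dB


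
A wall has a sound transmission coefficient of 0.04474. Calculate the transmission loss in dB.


Given values:
  tau = 0.04474
Formula: TL = 10 * log10(1 / tau)
Compute 1 / tau = 1 / 0.04474 = 22.3514
Compute log10(22.3514) = 1.349305
TL = 10 * 1.349305 = 13.49

13.49 dB


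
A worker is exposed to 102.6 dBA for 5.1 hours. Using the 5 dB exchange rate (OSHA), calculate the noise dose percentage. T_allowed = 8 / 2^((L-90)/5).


Given values:
  L = 102.6 dBA, T = 5.1 hours
Formula: T_allowed = 8 / 2^((L - 90) / 5)
Compute exponent: (102.6 - 90) / 5 = 2.52
Compute 2^(2.52) = 5.735821
T_allowed = 8 / 5.735821 = 1.394744 hours
Dose = (T / T_allowed) * 100
Dose = (5.1 / 1.394744) * 100 = 365.66

365.66 %


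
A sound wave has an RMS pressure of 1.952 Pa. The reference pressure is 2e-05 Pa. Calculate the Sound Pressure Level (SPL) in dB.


Given values:
  p = 1.952 Pa
  p_ref = 2e-05 Pa
Formula: SPL = 20 * log10(p / p_ref)
Compute ratio: p / p_ref = 1.952 / 2e-05 = 97600
Compute log10: log10(97600) = 4.98945
Multiply: SPL = 20 * 4.98945 = 99.79

99.79 dB


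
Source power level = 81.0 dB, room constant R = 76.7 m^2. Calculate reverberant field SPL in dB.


Given values:
  Lw = 81.0 dB, R = 76.7 m^2
Formula: SPL = Lw + 10 * log10(4 / R)
Compute 4 / R = 4 / 76.7 = 0.052151
Compute 10 * log10(0.052151) = -12.8274
SPL = 81.0 + (-12.8274) = 68.17

68.17 dB


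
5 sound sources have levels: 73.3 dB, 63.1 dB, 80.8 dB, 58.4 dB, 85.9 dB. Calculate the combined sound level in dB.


Formula: L_total = 10 * log10( sum(10^(Li/10)) )
  Source 1: 10^(73.3/10) = 21379620.895
  Source 2: 10^(63.1/10) = 2041737.9447
  Source 3: 10^(80.8/10) = 120226443.4617
  Source 4: 10^(58.4/10) = 691830.9709
  Source 5: 10^(85.9/10) = 389045144.9943
Sum of linear values = 533384778.2666
L_total = 10 * log10(533384778.2666) = 87.27

87.27 dB


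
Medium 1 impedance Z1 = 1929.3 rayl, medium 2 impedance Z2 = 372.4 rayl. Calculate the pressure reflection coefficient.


Given values:
  Z1 = 1929.3 rayl, Z2 = 372.4 rayl
Formula: R = (Z2 - Z1) / (Z2 + Z1)
Numerator: Z2 - Z1 = 372.4 - 1929.3 = -1556.9
Denominator: Z2 + Z1 = 372.4 + 1929.3 = 2301.7
R = -1556.9 / 2301.7 = -0.6764

-0.6764


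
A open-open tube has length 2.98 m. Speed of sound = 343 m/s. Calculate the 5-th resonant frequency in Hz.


Given values:
  Tube type: open-open, L = 2.98 m, c = 343 m/s, n = 5
Formula: f_n = n * c / (2 * L)
Compute 2 * L = 2 * 2.98 = 5.96
f = 5 * 343 / 5.96
f = 287.75

287.75 Hz


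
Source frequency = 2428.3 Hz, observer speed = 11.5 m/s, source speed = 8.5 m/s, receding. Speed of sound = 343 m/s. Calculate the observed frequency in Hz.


Given values:
  f_s = 2428.3 Hz, v_o = 11.5 m/s, v_s = 8.5 m/s
  Direction: receding
Formula: f_o = f_s * (c - v_o) / (c + v_s)
Numerator: c - v_o = 343 - 11.5 = 331.5
Denominator: c + v_s = 343 + 8.5 = 351.5
f_o = 2428.3 * 331.5 / 351.5 = 2290.13

2290.13 Hz


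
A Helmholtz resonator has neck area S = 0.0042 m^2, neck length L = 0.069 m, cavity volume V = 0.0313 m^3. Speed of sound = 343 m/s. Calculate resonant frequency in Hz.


Given values:
  S = 0.0042 m^2, L = 0.069 m, V = 0.0313 m^3, c = 343 m/s
Formula: f = (c / (2*pi)) * sqrt(S / (V * L))
Compute V * L = 0.0313 * 0.069 = 0.0021597
Compute S / (V * L) = 0.0042 / 0.0021597 = 1.9447
Compute sqrt(1.9447) = 1.394525
Compute c / (2*pi) = 343 / 6.283185 = 54.590148
f = 54.590148 * 1.394525 = 76.13

76.13 Hz


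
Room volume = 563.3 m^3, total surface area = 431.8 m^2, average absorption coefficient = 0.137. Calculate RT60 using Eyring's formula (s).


Given values:
  V = 563.3 m^3, S = 431.8 m^2, alpha = 0.137
Formula: RT60 = 0.161 * V / (-S * ln(1 - alpha))
Compute ln(1 - 0.137) = ln(0.863) = -0.147341
Denominator: -431.8 * -0.147341 = 63.6218
Numerator: 0.161 * 563.3 = 90.6913
RT60 = 90.6913 / 63.6218 = 1.425

1.425 s


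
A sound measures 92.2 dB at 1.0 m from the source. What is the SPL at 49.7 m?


Given values:
  SPL1 = 92.2 dB, r1 = 1.0 m, r2 = 49.7 m
Formula: SPL2 = SPL1 - 20 * log10(r2 / r1)
Compute ratio: r2 / r1 = 49.7 / 1.0 = 49.7
Compute log10: log10(49.7) = 1.696356
Compute drop: 20 * 1.696356 = 33.9271
SPL2 = 92.2 - 33.9271 = 58.27

58.27 dB


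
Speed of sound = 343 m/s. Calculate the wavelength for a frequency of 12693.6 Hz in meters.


Given values:
  c = 343 m/s, f = 12693.6 Hz
Formula: lambda = c / f
lambda = 343 / 12693.6
lambda = 0.027

0.027 m


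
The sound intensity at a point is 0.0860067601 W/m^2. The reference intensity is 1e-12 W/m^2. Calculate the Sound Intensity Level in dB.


Given values:
  I = 0.0860067601 W/m^2
  I_ref = 1e-12 W/m^2
Formula: SIL = 10 * log10(I / I_ref)
Compute ratio: I / I_ref = 86006760100
Compute log10: log10(86006760100) = 10.934533
Multiply: SIL = 10 * 10.934533 = 109.35

109.35 dB


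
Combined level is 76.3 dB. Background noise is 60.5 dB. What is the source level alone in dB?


Given values:
  L_total = 76.3 dB, L_bg = 60.5 dB
Formula: L_source = 10 * log10(10^(L_total/10) - 10^(L_bg/10))
Convert to linear:
  10^(76.3/10) = 42657951.8802
  10^(60.5/10) = 1122018.4543
Difference: 42657951.8802 - 1122018.4543 = 41535933.4259
L_source = 10 * log10(41535933.4259) = 76.18

76.18 dB


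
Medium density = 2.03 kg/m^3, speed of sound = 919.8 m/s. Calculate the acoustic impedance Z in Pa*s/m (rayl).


Given values:
  rho = 2.03 kg/m^3
  c = 919.8 m/s
Formula: Z = rho * c
Z = 2.03 * 919.8
Z = 1867.19

1867.19 rayl


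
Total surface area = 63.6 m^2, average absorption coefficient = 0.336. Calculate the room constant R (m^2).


Given values:
  S = 63.6 m^2, alpha = 0.336
Formula: R = S * alpha / (1 - alpha)
Numerator: 63.6 * 0.336 = 21.3696
Denominator: 1 - 0.336 = 0.664
R = 21.3696 / 0.664 = 32.18

32.18 m^2


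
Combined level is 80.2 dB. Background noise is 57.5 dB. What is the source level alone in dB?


Given values:
  L_total = 80.2 dB, L_bg = 57.5 dB
Formula: L_source = 10 * log10(10^(L_total/10) - 10^(L_bg/10))
Convert to linear:
  10^(80.2/10) = 104712854.8051
  10^(57.5/10) = 562341.3252
Difference: 104712854.8051 - 562341.3252 = 104150513.4799
L_source = 10 * log10(104150513.4799) = 80.18

80.18 dB


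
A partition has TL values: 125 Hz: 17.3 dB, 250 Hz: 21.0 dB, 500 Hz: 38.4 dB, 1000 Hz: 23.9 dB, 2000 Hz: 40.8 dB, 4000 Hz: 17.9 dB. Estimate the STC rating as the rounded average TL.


Given TL values at each frequency:
  125 Hz: 17.3 dB
  250 Hz: 21.0 dB
  500 Hz: 38.4 dB
  1000 Hz: 23.9 dB
  2000 Hz: 40.8 dB
  4000 Hz: 17.9 dB
Formula: STC ~ round(average of TL values)
Sum = 17.3 + 21.0 + 38.4 + 23.9 + 40.8 + 17.9 = 159.3
Average = 159.3 / 6 = 26.55
Rounded: 27

27


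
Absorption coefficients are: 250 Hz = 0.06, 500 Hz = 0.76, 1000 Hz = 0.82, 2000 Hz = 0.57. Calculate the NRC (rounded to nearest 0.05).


Given values:
  a_250 = 0.06, a_500 = 0.76
  a_1000 = 0.82, a_2000 = 0.57
Formula: NRC = (a250 + a500 + a1000 + a2000) / 4
Sum = 0.06 + 0.76 + 0.82 + 0.57 = 2.21
NRC = 2.21 / 4 = 0.5525
Rounded to nearest 0.05: 0.55

0.55


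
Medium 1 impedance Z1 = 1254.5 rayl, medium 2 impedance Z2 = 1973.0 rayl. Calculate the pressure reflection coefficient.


Given values:
  Z1 = 1254.5 rayl, Z2 = 1973.0 rayl
Formula: R = (Z2 - Z1) / (Z2 + Z1)
Numerator: Z2 - Z1 = 1973.0 - 1254.5 = 718.5
Denominator: Z2 + Z1 = 1973.0 + 1254.5 = 3227.5
R = 718.5 / 3227.5 = 0.2226

0.2226


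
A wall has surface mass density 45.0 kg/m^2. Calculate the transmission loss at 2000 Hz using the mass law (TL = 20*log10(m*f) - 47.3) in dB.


Given values:
  m = 45.0 kg/m^2, f = 2000 Hz
Formula: TL = 20 * log10(m * f) - 47.3
Compute m * f = 45.0 * 2000 = 90000.0
Compute log10(90000.0) = 4.954243
Compute 20 * 4.954243 = 99.0849
TL = 99.0849 - 47.3 = 51.78

51.78 dB


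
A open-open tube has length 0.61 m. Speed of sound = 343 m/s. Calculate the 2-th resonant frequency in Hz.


Given values:
  Tube type: open-open, L = 0.61 m, c = 343 m/s, n = 2
Formula: f_n = n * c / (2 * L)
Compute 2 * L = 2 * 0.61 = 1.22
f = 2 * 343 / 1.22
f = 562.3

562.3 Hz


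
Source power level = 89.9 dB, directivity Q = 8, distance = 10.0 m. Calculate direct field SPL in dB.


Given values:
  Lw = 89.9 dB, Q = 8, r = 10.0 m
Formula: SPL = Lw + 10 * log10(Q / (4 * pi * r^2))
Compute 4 * pi * r^2 = 4 * pi * 10.0^2 = 1256.6371
Compute Q / denom = 8 / 1256.6371 = 0.0063662
Compute 10 * log10(0.0063662) = -21.9612
SPL = 89.9 + (-21.9612) = 67.94

67.94 dB


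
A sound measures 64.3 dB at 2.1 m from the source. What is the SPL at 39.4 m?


Given values:
  SPL1 = 64.3 dB, r1 = 2.1 m, r2 = 39.4 m
Formula: SPL2 = SPL1 - 20 * log10(r2 / r1)
Compute ratio: r2 / r1 = 39.4 / 2.1 = 18.7619
Compute log10: log10(18.7619) = 1.273277
Compute drop: 20 * 1.273277 = 25.4655
SPL2 = 64.3 - 25.4655 = 38.83

38.83 dB


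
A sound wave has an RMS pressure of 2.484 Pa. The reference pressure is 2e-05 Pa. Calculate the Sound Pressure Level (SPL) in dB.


Given values:
  p = 2.484 Pa
  p_ref = 2e-05 Pa
Formula: SPL = 20 * log10(p / p_ref)
Compute ratio: p / p_ref = 2.484 / 2e-05 = 124200
Compute log10: log10(124200) = 5.094122
Multiply: SPL = 20 * 5.094122 = 101.88

101.88 dB


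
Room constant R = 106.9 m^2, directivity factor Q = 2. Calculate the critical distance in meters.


Given values:
  R = 106.9 m^2, Q = 2
Formula: d_c = 0.141 * sqrt(Q * R)
Compute Q * R = 2 * 106.9 = 213.8
Compute sqrt(213.8) = 14.6219
d_c = 0.141 * 14.6219 = 2.062

2.062 m


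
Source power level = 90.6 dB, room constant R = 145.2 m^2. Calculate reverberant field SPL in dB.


Given values:
  Lw = 90.6 dB, R = 145.2 m^2
Formula: SPL = Lw + 10 * log10(4 / R)
Compute 4 / R = 4 / 145.2 = 0.027548
Compute 10 * log10(0.027548) = -15.5991
SPL = 90.6 + (-15.5991) = 75.0

75.0 dB


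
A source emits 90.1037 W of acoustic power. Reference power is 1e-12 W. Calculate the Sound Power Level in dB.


Given values:
  W = 90.1037 W
  W_ref = 1e-12 W
Formula: SWL = 10 * log10(W / W_ref)
Compute ratio: W / W_ref = 90103700000000
Compute log10: log10(90103700000000) = 13.954743
Multiply: SWL = 10 * 13.954743 = 139.55

139.55 dB


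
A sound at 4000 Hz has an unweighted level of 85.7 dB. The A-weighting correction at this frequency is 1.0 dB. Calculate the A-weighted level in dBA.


Given values:
  SPL = 85.7 dB
  A-weighting at 4000 Hz = 1.0 dB
Formula: L_A = SPL + A_weight
L_A = 85.7 + (1.0)
L_A = 86.7

86.7 dBA


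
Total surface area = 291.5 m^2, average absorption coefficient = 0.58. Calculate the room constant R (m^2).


Given values:
  S = 291.5 m^2, alpha = 0.58
Formula: R = S * alpha / (1 - alpha)
Numerator: 291.5 * 0.58 = 169.07
Denominator: 1 - 0.58 = 0.42
R = 169.07 / 0.42 = 402.55

402.55 m^2


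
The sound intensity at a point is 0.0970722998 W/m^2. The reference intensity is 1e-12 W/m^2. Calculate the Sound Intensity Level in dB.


Given values:
  I = 0.0970722998 W/m^2
  I_ref = 1e-12 W/m^2
Formula: SIL = 10 * log10(I / I_ref)
Compute ratio: I / I_ref = 97072299800
Compute log10: log10(97072299800) = 10.987095
Multiply: SIL = 10 * 10.987095 = 109.87

109.87 dB


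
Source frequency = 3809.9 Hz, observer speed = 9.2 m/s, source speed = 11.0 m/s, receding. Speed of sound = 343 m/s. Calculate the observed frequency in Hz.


Given values:
  f_s = 3809.9 Hz, v_o = 9.2 m/s, v_s = 11.0 m/s
  Direction: receding
Formula: f_o = f_s * (c - v_o) / (c + v_s)
Numerator: c - v_o = 343 - 9.2 = 333.8
Denominator: c + v_s = 343 + 11.0 = 354.0
f_o = 3809.9 * 333.8 / 354.0 = 3592.5

3592.5 Hz


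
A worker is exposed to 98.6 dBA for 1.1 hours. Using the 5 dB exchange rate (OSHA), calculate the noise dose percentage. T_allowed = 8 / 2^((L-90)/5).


Given values:
  L = 98.6 dBA, T = 1.1 hours
Formula: T_allowed = 8 / 2^((L - 90) / 5)
Compute exponent: (98.6 - 90) / 5 = 1.72
Compute 2^(1.72) = 3.294364
T_allowed = 8 / 3.294364 = 2.42839 hours
Dose = (T / T_allowed) * 100
Dose = (1.1 / 2.42839) * 100 = 45.3

45.3 %


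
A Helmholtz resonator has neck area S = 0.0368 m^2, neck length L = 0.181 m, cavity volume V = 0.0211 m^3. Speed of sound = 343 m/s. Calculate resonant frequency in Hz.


Given values:
  S = 0.0368 m^2, L = 0.181 m, V = 0.0211 m^3, c = 343 m/s
Formula: f = (c / (2*pi)) * sqrt(S / (V * L))
Compute V * L = 0.0211 * 0.181 = 0.0038191
Compute S / (V * L) = 0.0368 / 0.0038191 = 9.6358
Compute sqrt(9.6358) = 3.104159
Compute c / (2*pi) = 343 / 6.283185 = 54.590148
f = 54.590148 * 3.104159 = 169.46

169.46 Hz


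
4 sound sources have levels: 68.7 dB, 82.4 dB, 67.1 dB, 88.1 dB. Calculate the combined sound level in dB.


Formula: L_total = 10 * log10( sum(10^(Li/10)) )
  Source 1: 10^(68.7/10) = 7413102.413
  Source 2: 10^(82.4/10) = 173780082.8749
  Source 3: 10^(67.1/10) = 5128613.8399
  Source 4: 10^(88.1/10) = 645654229.0347
Sum of linear values = 831976028.1625
L_total = 10 * log10(831976028.1625) = 89.2

89.2 dB


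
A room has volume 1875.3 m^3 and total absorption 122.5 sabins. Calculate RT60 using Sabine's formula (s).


Given values:
  V = 1875.3 m^3
  A = 122.5 sabins
Formula: RT60 = 0.161 * V / A
Numerator: 0.161 * 1875.3 = 301.9233
RT60 = 301.9233 / 122.5 = 2.465

2.465 s


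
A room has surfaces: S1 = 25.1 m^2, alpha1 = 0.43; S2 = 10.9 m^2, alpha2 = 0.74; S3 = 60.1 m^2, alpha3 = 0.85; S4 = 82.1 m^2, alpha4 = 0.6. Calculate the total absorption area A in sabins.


Given surfaces:
  Surface 1: 25.1 * 0.43 = 10.793
  Surface 2: 10.9 * 0.74 = 8.066
  Surface 3: 60.1 * 0.85 = 51.085
  Surface 4: 82.1 * 0.6 = 49.26
Formula: A = sum(Si * alpha_i)
A = 10.793 + 8.066 + 51.085 + 49.26
A = 119.2

119.2 sabins


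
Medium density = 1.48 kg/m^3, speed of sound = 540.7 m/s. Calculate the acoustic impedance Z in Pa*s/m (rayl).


Given values:
  rho = 1.48 kg/m^3
  c = 540.7 m/s
Formula: Z = rho * c
Z = 1.48 * 540.7
Z = 800.24

800.24 rayl


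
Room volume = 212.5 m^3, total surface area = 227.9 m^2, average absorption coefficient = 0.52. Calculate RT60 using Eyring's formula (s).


Given values:
  V = 212.5 m^3, S = 227.9 m^2, alpha = 0.52
Formula: RT60 = 0.161 * V / (-S * ln(1 - alpha))
Compute ln(1 - 0.52) = ln(0.48) = -0.733969
Denominator: -227.9 * -0.733969 = 167.2715
Numerator: 0.161 * 212.5 = 34.2125
RT60 = 34.2125 / 167.2715 = 0.205

0.205 s


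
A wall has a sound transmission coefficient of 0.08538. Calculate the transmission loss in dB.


Given values:
  tau = 0.08538
Formula: TL = 10 * log10(1 / tau)
Compute 1 / tau = 1 / 0.08538 = 11.7123
Compute log10(11.7123) = 1.068642
TL = 10 * 1.068642 = 10.69

10.69 dB


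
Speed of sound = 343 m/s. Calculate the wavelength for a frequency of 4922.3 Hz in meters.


Given values:
  c = 343 m/s, f = 4922.3 Hz
Formula: lambda = c / f
lambda = 343 / 4922.3
lambda = 0.0697

0.0697 m


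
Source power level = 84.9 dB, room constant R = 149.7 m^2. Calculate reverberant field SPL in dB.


Given values:
  Lw = 84.9 dB, R = 149.7 m^2
Formula: SPL = Lw + 10 * log10(4 / R)
Compute 4 / R = 4 / 149.7 = 0.02672
Compute 10 * log10(0.02672) = -15.7316
SPL = 84.9 + (-15.7316) = 69.17

69.17 dB


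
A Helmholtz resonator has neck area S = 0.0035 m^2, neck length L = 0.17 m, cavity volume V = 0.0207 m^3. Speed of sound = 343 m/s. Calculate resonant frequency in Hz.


Given values:
  S = 0.0035 m^2, L = 0.17 m, V = 0.0207 m^3, c = 343 m/s
Formula: f = (c / (2*pi)) * sqrt(S / (V * L))
Compute V * L = 0.0207 * 0.17 = 0.003519
Compute S / (V * L) = 0.0035 / 0.003519 = 0.9946
Compute sqrt(0.9946) = 0.997296
Compute c / (2*pi) = 343 / 6.283185 = 54.590148
f = 54.590148 * 0.997296 = 54.44

54.44 Hz


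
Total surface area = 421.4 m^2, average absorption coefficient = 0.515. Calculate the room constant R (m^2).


Given values:
  S = 421.4 m^2, alpha = 0.515
Formula: R = S * alpha / (1 - alpha)
Numerator: 421.4 * 0.515 = 217.021
Denominator: 1 - 0.515 = 0.485
R = 217.021 / 0.485 = 447.47

447.47 m^2


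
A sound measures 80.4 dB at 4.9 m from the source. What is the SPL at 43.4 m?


Given values:
  SPL1 = 80.4 dB, r1 = 4.9 m, r2 = 43.4 m
Formula: SPL2 = SPL1 - 20 * log10(r2 / r1)
Compute ratio: r2 / r1 = 43.4 / 4.9 = 8.8571
Compute log10: log10(8.8571) = 0.947292
Compute drop: 20 * 0.947292 = 18.9458
SPL2 = 80.4 - 18.9458 = 61.45

61.45 dB


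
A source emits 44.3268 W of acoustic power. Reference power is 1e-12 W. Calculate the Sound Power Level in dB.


Given values:
  W = 44.3268 W
  W_ref = 1e-12 W
Formula: SWL = 10 * log10(W / W_ref)
Compute ratio: W / W_ref = 44326800000000
Compute log10: log10(44326800000000) = 13.646666
Multiply: SWL = 10 * 13.646666 = 136.47

136.47 dB


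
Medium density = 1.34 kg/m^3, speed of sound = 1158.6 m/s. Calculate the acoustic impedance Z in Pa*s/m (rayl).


Given values:
  rho = 1.34 kg/m^3
  c = 1158.6 m/s
Formula: Z = rho * c
Z = 1.34 * 1158.6
Z = 1552.52

1552.52 rayl


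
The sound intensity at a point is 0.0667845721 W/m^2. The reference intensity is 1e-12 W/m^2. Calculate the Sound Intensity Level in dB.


Given values:
  I = 0.0667845721 W/m^2
  I_ref = 1e-12 W/m^2
Formula: SIL = 10 * log10(I / I_ref)
Compute ratio: I / I_ref = 66784572100
Compute log10: log10(66784572100) = 10.824676
Multiply: SIL = 10 * 10.824676 = 108.25

108.25 dB


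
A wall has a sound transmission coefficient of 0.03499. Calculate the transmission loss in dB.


Given values:
  tau = 0.03499
Formula: TL = 10 * log10(1 / tau)
Compute 1 / tau = 1 / 0.03499 = 28.5796
Compute log10(28.5796) = 1.456056
TL = 10 * 1.456056 = 14.56

14.56 dB


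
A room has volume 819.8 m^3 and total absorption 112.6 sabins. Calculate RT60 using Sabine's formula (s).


Given values:
  V = 819.8 m^3
  A = 112.6 sabins
Formula: RT60 = 0.161 * V / A
Numerator: 0.161 * 819.8 = 131.9878
RT60 = 131.9878 / 112.6 = 1.172

1.172 s


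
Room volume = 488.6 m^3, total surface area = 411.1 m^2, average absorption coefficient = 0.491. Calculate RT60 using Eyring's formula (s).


Given values:
  V = 488.6 m^3, S = 411.1 m^2, alpha = 0.491
Formula: RT60 = 0.161 * V / (-S * ln(1 - alpha))
Compute ln(1 - 0.491) = ln(0.509) = -0.675307
Denominator: -411.1 * -0.675307 = 277.6187
Numerator: 0.161 * 488.6 = 78.6646
RT60 = 78.6646 / 277.6187 = 0.283

0.283 s


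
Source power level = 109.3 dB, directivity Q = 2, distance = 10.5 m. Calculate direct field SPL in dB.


Given values:
  Lw = 109.3 dB, Q = 2, r = 10.5 m
Formula: SPL = Lw + 10 * log10(Q / (4 * pi * r^2))
Compute 4 * pi * r^2 = 4 * pi * 10.5^2 = 1385.4424
Compute Q / denom = 2 / 1385.4424 = 0.00144358
Compute 10 * log10(0.00144358) = -28.4056
SPL = 109.3 + (-28.4056) = 80.89

80.89 dB


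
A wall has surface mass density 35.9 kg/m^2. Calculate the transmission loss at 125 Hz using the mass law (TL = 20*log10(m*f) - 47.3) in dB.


Given values:
  m = 35.9 kg/m^2, f = 125 Hz
Formula: TL = 20 * log10(m * f) - 47.3
Compute m * f = 35.9 * 125 = 4487.5
Compute log10(4487.5) = 3.652004
Compute 20 * 3.652004 = 73.0401
TL = 73.0401 - 47.3 = 25.74

25.74 dB


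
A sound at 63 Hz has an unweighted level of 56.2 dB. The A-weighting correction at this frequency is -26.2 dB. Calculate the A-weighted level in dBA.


Given values:
  SPL = 56.2 dB
  A-weighting at 63 Hz = -26.2 dB
Formula: L_A = SPL + A_weight
L_A = 56.2 + (-26.2)
L_A = 30.0

30.0 dBA


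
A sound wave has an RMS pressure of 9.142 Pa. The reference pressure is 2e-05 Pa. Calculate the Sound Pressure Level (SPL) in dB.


Given values:
  p = 9.142 Pa
  p_ref = 2e-05 Pa
Formula: SPL = 20 * log10(p / p_ref)
Compute ratio: p / p_ref = 9.142 / 2e-05 = 457100
Compute log10: log10(457100) = 5.660011
Multiply: SPL = 20 * 5.660011 = 113.2

113.2 dB


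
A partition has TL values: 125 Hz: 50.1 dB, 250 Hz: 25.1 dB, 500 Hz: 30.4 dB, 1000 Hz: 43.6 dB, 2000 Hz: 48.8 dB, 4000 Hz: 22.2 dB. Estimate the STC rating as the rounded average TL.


Given TL values at each frequency:
  125 Hz: 50.1 dB
  250 Hz: 25.1 dB
  500 Hz: 30.4 dB
  1000 Hz: 43.6 dB
  2000 Hz: 48.8 dB
  4000 Hz: 22.2 dB
Formula: STC ~ round(average of TL values)
Sum = 50.1 + 25.1 + 30.4 + 43.6 + 48.8 + 22.2 = 220.2
Average = 220.2 / 6 = 36.7
Rounded: 37

37


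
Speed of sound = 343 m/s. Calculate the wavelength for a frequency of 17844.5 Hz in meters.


Given values:
  c = 343 m/s, f = 17844.5 Hz
Formula: lambda = c / f
lambda = 343 / 17844.5
lambda = 0.0192

0.0192 m


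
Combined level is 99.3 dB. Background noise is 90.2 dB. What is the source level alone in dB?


Given values:
  L_total = 99.3 dB, L_bg = 90.2 dB
Formula: L_source = 10 * log10(10^(L_total/10) - 10^(L_bg/10))
Convert to linear:
  10^(99.3/10) = 8511380382.0238
  10^(90.2/10) = 1047128548.0509
Difference: 8511380382.0238 - 1047128548.0509 = 7464251833.9729
L_source = 10 * log10(7464251833.9729) = 98.73

98.73 dB


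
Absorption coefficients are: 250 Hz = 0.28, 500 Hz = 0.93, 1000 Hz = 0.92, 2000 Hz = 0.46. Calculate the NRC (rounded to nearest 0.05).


Given values:
  a_250 = 0.28, a_500 = 0.93
  a_1000 = 0.92, a_2000 = 0.46
Formula: NRC = (a250 + a500 + a1000 + a2000) / 4
Sum = 0.28 + 0.93 + 0.92 + 0.46 = 2.59
NRC = 2.59 / 4 = 0.6475
Rounded to nearest 0.05: 0.65

0.65


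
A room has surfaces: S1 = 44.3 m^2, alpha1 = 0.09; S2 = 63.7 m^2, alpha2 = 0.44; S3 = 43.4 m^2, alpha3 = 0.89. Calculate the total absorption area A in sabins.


Given surfaces:
  Surface 1: 44.3 * 0.09 = 3.987
  Surface 2: 63.7 * 0.44 = 28.028
  Surface 3: 43.4 * 0.89 = 38.626
Formula: A = sum(Si * alpha_i)
A = 3.987 + 28.028 + 38.626
A = 70.64

70.64 sabins


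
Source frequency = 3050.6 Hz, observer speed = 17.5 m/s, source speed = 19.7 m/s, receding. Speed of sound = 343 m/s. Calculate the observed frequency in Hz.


Given values:
  f_s = 3050.6 Hz, v_o = 17.5 m/s, v_s = 19.7 m/s
  Direction: receding
Formula: f_o = f_s * (c - v_o) / (c + v_s)
Numerator: c - v_o = 343 - 17.5 = 325.5
Denominator: c + v_s = 343 + 19.7 = 362.7
f_o = 3050.6 * 325.5 / 362.7 = 2737.72

2737.72 Hz


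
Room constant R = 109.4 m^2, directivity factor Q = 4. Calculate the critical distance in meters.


Given values:
  R = 109.4 m^2, Q = 4
Formula: d_c = 0.141 * sqrt(Q * R)
Compute Q * R = 4 * 109.4 = 437.6
Compute sqrt(437.6) = 20.9189
d_c = 0.141 * 20.9189 = 2.95

2.95 m


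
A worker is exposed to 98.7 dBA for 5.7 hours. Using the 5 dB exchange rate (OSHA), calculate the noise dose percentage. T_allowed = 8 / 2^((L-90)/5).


Given values:
  L = 98.7 dBA, T = 5.7 hours
Formula: T_allowed = 8 / 2^((L - 90) / 5)
Compute exponent: (98.7 - 90) / 5 = 1.74
Compute 2^(1.74) = 3.340352
T_allowed = 8 / 3.340352 = 2.394957 hours
Dose = (T / T_allowed) * 100
Dose = (5.7 / 2.394957) * 100 = 238.0

238.0 %


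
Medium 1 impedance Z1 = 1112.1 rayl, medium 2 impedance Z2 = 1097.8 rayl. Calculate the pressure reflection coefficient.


Given values:
  Z1 = 1112.1 rayl, Z2 = 1097.8 rayl
Formula: R = (Z2 - Z1) / (Z2 + Z1)
Numerator: Z2 - Z1 = 1097.8 - 1112.1 = -14.3
Denominator: Z2 + Z1 = 1097.8 + 1112.1 = 2209.9
R = -14.3 / 2209.9 = -0.0065

-0.0065


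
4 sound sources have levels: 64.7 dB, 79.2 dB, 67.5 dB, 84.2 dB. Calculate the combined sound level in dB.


Formula: L_total = 10 * log10( sum(10^(Li/10)) )
  Source 1: 10^(64.7/10) = 2951209.2267
  Source 2: 10^(79.2/10) = 83176377.1103
  Source 3: 10^(67.5/10) = 5623413.2519
  Source 4: 10^(84.2/10) = 263026799.1895
Sum of linear values = 354777798.7784
L_total = 10 * log10(354777798.7784) = 85.5

85.5 dB


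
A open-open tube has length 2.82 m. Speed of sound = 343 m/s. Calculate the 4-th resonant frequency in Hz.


Given values:
  Tube type: open-open, L = 2.82 m, c = 343 m/s, n = 4
Formula: f_n = n * c / (2 * L)
Compute 2 * L = 2 * 2.82 = 5.64
f = 4 * 343 / 5.64
f = 243.26

243.26 Hz


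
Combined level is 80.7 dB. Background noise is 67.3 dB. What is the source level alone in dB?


Given values:
  L_total = 80.7 dB, L_bg = 67.3 dB
Formula: L_source = 10 * log10(10^(L_total/10) - 10^(L_bg/10))
Convert to linear:
  10^(80.7/10) = 117489755.494
  10^(67.3/10) = 5370317.9637
Difference: 117489755.494 - 5370317.9637 = 112119437.5303
L_source = 10 * log10(112119437.5303) = 80.5

80.5 dB


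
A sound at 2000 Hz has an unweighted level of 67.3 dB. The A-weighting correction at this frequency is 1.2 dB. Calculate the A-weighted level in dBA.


Given values:
  SPL = 67.3 dB
  A-weighting at 2000 Hz = 1.2 dB
Formula: L_A = SPL + A_weight
L_A = 67.3 + (1.2)
L_A = 68.5

68.5 dBA


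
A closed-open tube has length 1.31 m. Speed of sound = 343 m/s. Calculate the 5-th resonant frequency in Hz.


Given values:
  Tube type: closed-open, L = 1.31 m, c = 343 m/s, n = 5
Formula: f_n = (2n - 1) * c / (4 * L)
Compute 2n - 1 = 2*5 - 1 = 9
Compute 4 * L = 4 * 1.31 = 5.24
f = 9 * 343 / 5.24
f = 589.12

589.12 Hz


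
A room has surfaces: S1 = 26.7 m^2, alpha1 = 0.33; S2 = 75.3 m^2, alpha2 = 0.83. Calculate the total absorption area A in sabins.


Given surfaces:
  Surface 1: 26.7 * 0.33 = 8.811
  Surface 2: 75.3 * 0.83 = 62.499
Formula: A = sum(Si * alpha_i)
A = 8.811 + 62.499
A = 71.31

71.31 sabins


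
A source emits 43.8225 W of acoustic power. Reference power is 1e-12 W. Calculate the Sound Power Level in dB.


Given values:
  W = 43.8225 W
  W_ref = 1e-12 W
Formula: SWL = 10 * log10(W / W_ref)
Compute ratio: W / W_ref = 43822500000000
Compute log10: log10(43822500000000) = 13.641697
Multiply: SWL = 10 * 13.641697 = 136.42

136.42 dB


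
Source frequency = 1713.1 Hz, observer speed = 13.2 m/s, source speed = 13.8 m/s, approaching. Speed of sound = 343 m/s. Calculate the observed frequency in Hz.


Given values:
  f_s = 1713.1 Hz, v_o = 13.2 m/s, v_s = 13.8 m/s
  Direction: approaching
Formula: f_o = f_s * (c + v_o) / (c - v_s)
Numerator: c + v_o = 343 + 13.2 = 356.2
Denominator: c - v_s = 343 - 13.8 = 329.2
f_o = 1713.1 * 356.2 / 329.2 = 1853.6

1853.6 Hz


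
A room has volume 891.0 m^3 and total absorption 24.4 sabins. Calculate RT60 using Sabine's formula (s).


Given values:
  V = 891.0 m^3
  A = 24.4 sabins
Formula: RT60 = 0.161 * V / A
Numerator: 0.161 * 891.0 = 143.451
RT60 = 143.451 / 24.4 = 5.879

5.879 s


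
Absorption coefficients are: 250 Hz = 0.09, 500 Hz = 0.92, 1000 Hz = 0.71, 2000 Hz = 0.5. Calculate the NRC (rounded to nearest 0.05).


Given values:
  a_250 = 0.09, a_500 = 0.92
  a_1000 = 0.71, a_2000 = 0.5
Formula: NRC = (a250 + a500 + a1000 + a2000) / 4
Sum = 0.09 + 0.92 + 0.71 + 0.5 = 2.22
NRC = 2.22 / 4 = 0.555
Rounded to nearest 0.05: 0.55

0.55


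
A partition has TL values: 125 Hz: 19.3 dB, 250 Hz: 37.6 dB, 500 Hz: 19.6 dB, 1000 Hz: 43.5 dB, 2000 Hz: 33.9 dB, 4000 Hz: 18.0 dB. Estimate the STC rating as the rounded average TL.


Given TL values at each frequency:
  125 Hz: 19.3 dB
  250 Hz: 37.6 dB
  500 Hz: 19.6 dB
  1000 Hz: 43.5 dB
  2000 Hz: 33.9 dB
  4000 Hz: 18.0 dB
Formula: STC ~ round(average of TL values)
Sum = 19.3 + 37.6 + 19.6 + 43.5 + 33.9 + 18.0 = 171.9
Average = 171.9 / 6 = 28.65
Rounded: 29

29


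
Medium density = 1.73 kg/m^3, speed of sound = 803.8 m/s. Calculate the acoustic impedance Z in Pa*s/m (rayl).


Given values:
  rho = 1.73 kg/m^3
  c = 803.8 m/s
Formula: Z = rho * c
Z = 1.73 * 803.8
Z = 1390.57

1390.57 rayl


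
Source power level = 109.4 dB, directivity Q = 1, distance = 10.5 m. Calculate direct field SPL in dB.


Given values:
  Lw = 109.4 dB, Q = 1, r = 10.5 m
Formula: SPL = Lw + 10 * log10(Q / (4 * pi * r^2))
Compute 4 * pi * r^2 = 4 * pi * 10.5^2 = 1385.4424
Compute Q / denom = 1 / 1385.4424 = 0.00072179
Compute 10 * log10(0.00072179) = -31.4159
SPL = 109.4 + (-31.4159) = 77.98

77.98 dB


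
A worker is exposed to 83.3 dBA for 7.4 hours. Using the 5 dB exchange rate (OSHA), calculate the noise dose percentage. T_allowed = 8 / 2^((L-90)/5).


Given values:
  L = 83.3 dBA, T = 7.4 hours
Formula: T_allowed = 8 / 2^((L - 90) / 5)
Compute exponent: (83.3 - 90) / 5 = -1.34
Compute 2^(-1.34) = 0.395021
T_allowed = 8 / 0.395021 = 20.252088 hours
Dose = (T / T_allowed) * 100
Dose = (7.4 / 20.252088) * 100 = 36.54

36.54 %


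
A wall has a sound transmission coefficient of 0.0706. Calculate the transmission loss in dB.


Given values:
  tau = 0.0706
Formula: TL = 10 * log10(1 / tau)
Compute 1 / tau = 1 / 0.0706 = 14.1643
Compute log10(14.1643) = 1.151195
TL = 10 * 1.151195 = 11.51

11.51 dB


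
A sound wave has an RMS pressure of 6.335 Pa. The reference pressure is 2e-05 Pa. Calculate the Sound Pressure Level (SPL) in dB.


Given values:
  p = 6.335 Pa
  p_ref = 2e-05 Pa
Formula: SPL = 20 * log10(p / p_ref)
Compute ratio: p / p_ref = 6.335 / 2e-05 = 316750
Compute log10: log10(316750) = 5.500717
Multiply: SPL = 20 * 5.500717 = 110.01

110.01 dB


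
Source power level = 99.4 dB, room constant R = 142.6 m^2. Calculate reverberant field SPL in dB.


Given values:
  Lw = 99.4 dB, R = 142.6 m^2
Formula: SPL = Lw + 10 * log10(4 / R)
Compute 4 / R = 4 / 142.6 = 0.02805
Compute 10 * log10(0.02805) = -15.5207
SPL = 99.4 + (-15.5207) = 83.88

83.88 dB


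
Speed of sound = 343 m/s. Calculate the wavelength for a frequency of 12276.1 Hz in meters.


Given values:
  c = 343 m/s, f = 12276.1 Hz
Formula: lambda = c / f
lambda = 343 / 12276.1
lambda = 0.0279

0.0279 m


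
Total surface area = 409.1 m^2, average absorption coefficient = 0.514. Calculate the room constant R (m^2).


Given values:
  S = 409.1 m^2, alpha = 0.514
Formula: R = S * alpha / (1 - alpha)
Numerator: 409.1 * 0.514 = 210.2774
Denominator: 1 - 0.514 = 0.486
R = 210.2774 / 0.486 = 432.67

432.67 m^2


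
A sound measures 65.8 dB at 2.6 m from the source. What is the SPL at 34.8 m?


Given values:
  SPL1 = 65.8 dB, r1 = 2.6 m, r2 = 34.8 m
Formula: SPL2 = SPL1 - 20 * log10(r2 / r1)
Compute ratio: r2 / r1 = 34.8 / 2.6 = 13.3846
Compute log10: log10(13.3846) = 1.126605
Compute drop: 20 * 1.126605 = 22.5321
SPL2 = 65.8 - 22.5321 = 43.27

43.27 dB


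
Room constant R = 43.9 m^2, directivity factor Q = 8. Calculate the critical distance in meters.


Given values:
  R = 43.9 m^2, Q = 8
Formula: d_c = 0.141 * sqrt(Q * R)
Compute Q * R = 8 * 43.9 = 351.2
Compute sqrt(351.2) = 18.7403
d_c = 0.141 * 18.7403 = 2.642

2.642 m


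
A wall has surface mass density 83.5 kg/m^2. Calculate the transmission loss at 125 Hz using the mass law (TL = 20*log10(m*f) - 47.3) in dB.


Given values:
  m = 83.5 kg/m^2, f = 125 Hz
Formula: TL = 20 * log10(m * f) - 47.3
Compute m * f = 83.5 * 125 = 10437.5
Compute log10(10437.5) = 4.018596
Compute 20 * 4.018596 = 80.3719
TL = 80.3719 - 47.3 = 33.07

33.07 dB


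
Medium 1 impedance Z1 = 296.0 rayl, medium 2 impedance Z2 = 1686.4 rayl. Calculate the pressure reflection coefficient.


Given values:
  Z1 = 296.0 rayl, Z2 = 1686.4 rayl
Formula: R = (Z2 - Z1) / (Z2 + Z1)
Numerator: Z2 - Z1 = 1686.4 - 296.0 = 1390.4
Denominator: Z2 + Z1 = 1686.4 + 296.0 = 1982.4
R = 1390.4 / 1982.4 = 0.7014

0.7014


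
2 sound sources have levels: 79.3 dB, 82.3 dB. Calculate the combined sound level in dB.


Formula: L_total = 10 * log10( sum(10^(Li/10)) )
  Source 1: 10^(79.3/10) = 85113803.8202
  Source 2: 10^(82.3/10) = 169824365.2462
Sum of linear values = 254938169.0664
L_total = 10 * log10(254938169.0664) = 84.06

84.06 dB


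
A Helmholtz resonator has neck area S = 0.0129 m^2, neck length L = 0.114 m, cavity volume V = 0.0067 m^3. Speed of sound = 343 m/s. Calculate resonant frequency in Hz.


Given values:
  S = 0.0129 m^2, L = 0.114 m, V = 0.0067 m^3, c = 343 m/s
Formula: f = (c / (2*pi)) * sqrt(S / (V * L))
Compute V * L = 0.0067 * 0.114 = 0.0007638
Compute S / (V * L) = 0.0129 / 0.0007638 = 16.8892
Compute sqrt(16.8892) = 4.109647
Compute c / (2*pi) = 343 / 6.283185 = 54.590148
f = 54.590148 * 4.109647 = 224.35

224.35 Hz


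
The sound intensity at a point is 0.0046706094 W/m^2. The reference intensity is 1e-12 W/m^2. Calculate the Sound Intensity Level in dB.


Given values:
  I = 0.0046706094 W/m^2
  I_ref = 1e-12 W/m^2
Formula: SIL = 10 * log10(I / I_ref)
Compute ratio: I / I_ref = 4670609400
Compute log10: log10(4670609400) = 9.669374
Multiply: SIL = 10 * 9.669374 = 96.69

96.69 dB


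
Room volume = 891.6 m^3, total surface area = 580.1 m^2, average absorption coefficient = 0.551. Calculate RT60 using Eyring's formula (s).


Given values:
  V = 891.6 m^3, S = 580.1 m^2, alpha = 0.551
Formula: RT60 = 0.161 * V / (-S * ln(1 - alpha))
Compute ln(1 - 0.551) = ln(0.449) = -0.800732
Denominator: -580.1 * -0.800732 = 464.5046
Numerator: 0.161 * 891.6 = 143.5476
RT60 = 143.5476 / 464.5046 = 0.309

0.309 s


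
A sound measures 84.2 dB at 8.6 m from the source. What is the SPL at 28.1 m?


Given values:
  SPL1 = 84.2 dB, r1 = 8.6 m, r2 = 28.1 m
Formula: SPL2 = SPL1 - 20 * log10(r2 / r1)
Compute ratio: r2 / r1 = 28.1 / 8.6 = 3.2674
Compute log10: log10(3.2674) = 0.514202
Compute drop: 20 * 0.514202 = 10.284
SPL2 = 84.2 - 10.284 = 73.92

73.92 dB


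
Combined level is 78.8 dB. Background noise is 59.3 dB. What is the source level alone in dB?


Given values:
  L_total = 78.8 dB, L_bg = 59.3 dB
Formula: L_source = 10 * log10(10^(L_total/10) - 10^(L_bg/10))
Convert to linear:
  10^(78.8/10) = 75857757.5029
  10^(59.3/10) = 851138.0382
Difference: 75857757.5029 - 851138.0382 = 75006619.4647
L_source = 10 * log10(75006619.4647) = 78.75

78.75 dB


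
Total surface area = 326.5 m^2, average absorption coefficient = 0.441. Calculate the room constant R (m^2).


Given values:
  S = 326.5 m^2, alpha = 0.441
Formula: R = S * alpha / (1 - alpha)
Numerator: 326.5 * 0.441 = 143.9865
Denominator: 1 - 0.441 = 0.559
R = 143.9865 / 0.559 = 257.58

257.58 m^2
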